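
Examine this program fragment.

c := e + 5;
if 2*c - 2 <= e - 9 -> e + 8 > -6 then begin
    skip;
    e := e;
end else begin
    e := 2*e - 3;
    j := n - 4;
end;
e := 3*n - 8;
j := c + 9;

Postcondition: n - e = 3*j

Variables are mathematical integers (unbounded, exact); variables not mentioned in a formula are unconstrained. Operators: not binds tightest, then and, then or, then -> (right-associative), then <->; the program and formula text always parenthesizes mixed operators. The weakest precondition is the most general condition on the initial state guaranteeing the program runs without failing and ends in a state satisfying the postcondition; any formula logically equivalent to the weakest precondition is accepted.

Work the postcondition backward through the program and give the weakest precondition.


Working backward. After the program, the postcondition n - e = 3*j must hold; in canonical form it is n = e + 3*j.
Before j := c + 9: n = 3*c + e + 27
Before e := 3*n - 8: 3*c + 2*n = -19
Then branch requires 3*c + 2*n = -19; else branch requires 3*c + 2*n = -19.
Before the if: ((2*c <= e - 7 -> e > -14) -> 3*c + 2*n = -19) and ((not (2*c <= e - 7 -> e > -14)) -> 3*c + 2*n = -19)
Before c := e + 5: ((e <= -17 -> e > -14) -> 3*e + 2*n = -34) and ((not (e <= -17 -> e > -14)) -> 3*e + 2*n = -34)
Answer: WP = ((e <= -17 -> e > -14) -> 3*e + 2*n = -34) and ((not (e <= -17 -> e > -14)) -> 3*e + 2*n = -34)


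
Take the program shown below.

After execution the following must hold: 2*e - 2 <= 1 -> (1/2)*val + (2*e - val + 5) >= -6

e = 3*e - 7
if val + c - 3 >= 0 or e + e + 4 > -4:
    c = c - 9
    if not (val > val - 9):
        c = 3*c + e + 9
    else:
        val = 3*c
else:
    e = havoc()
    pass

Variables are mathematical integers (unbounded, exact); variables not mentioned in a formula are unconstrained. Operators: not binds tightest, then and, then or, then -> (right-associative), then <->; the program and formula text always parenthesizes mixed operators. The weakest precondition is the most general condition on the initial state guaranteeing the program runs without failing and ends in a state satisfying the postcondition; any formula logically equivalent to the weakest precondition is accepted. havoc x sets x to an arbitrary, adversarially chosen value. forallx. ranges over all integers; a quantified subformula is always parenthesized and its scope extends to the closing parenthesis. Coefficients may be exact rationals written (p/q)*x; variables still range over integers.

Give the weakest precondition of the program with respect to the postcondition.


Working backward. After the program, the postcondition 2*e - 2 <= 1 -> (1/2)*val + (2*e - val + 5) >= -6 must hold; in canonical form it is 2*e <= 3 -> 2*e >= (1/2)*val - 11.
Then branch requires 2*e <= 3 -> 2*e >= (3/2)*c - 49/2; else branch requires forall e_1. (2*e_1 <= 3 -> 2*e_1 >= (1/2)*val - 11).
Before the if: ((c + val >= 3 or 2*e > -8) -> (2*e <= 3 -> 2*e >= (3/2)*c - 49/2)) and ((not (c + val >= 3 or 2*e > -8)) -> (forall e_1. (2*e_1 <= 3 -> 2*e_1 >= (1/2)*val - 11)))
Before e := 3*e - 7: ((c + val >= 3 or 6*e > 6) -> (6*e <= 17 -> 6*e >= (3/2)*c - 21/2)) and ((not (c + val >= 3 or 6*e > 6)) -> (forall e_1. (2*e_1 <= 3 -> 2*e_1 >= (1/2)*val - 11)))
Answer: WP = ((c + val >= 3 or 6*e > 6) -> (6*e <= 17 -> 6*e >= (3/2)*c - 21/2)) and ((not (c + val >= 3 or 6*e > 6)) -> (forall e_1. (2*e_1 <= 3 -> 2*e_1 >= (1/2)*val - 11)))


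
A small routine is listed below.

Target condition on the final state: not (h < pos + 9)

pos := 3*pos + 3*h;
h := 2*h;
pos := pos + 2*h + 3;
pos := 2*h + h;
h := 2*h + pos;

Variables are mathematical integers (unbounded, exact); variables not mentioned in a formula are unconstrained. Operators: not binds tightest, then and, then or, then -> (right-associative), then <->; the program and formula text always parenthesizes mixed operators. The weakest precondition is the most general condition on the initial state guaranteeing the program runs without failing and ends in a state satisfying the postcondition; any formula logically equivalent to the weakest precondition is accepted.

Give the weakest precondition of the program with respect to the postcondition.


Working backward. After the program, not (h < pos + 9) must hold.
Before h := 2*h + pos: not (2*h < 9)
Before pos := 2*h + h: not (2*h < 9)
Before pos := pos + 2*h + 3: not (2*h < 9)
Before h := 2*h: not (4*h < 9)
Before pos := 3*pos + 3*h: not (4*h < 9)
Answer: WP = not (4*h < 9)


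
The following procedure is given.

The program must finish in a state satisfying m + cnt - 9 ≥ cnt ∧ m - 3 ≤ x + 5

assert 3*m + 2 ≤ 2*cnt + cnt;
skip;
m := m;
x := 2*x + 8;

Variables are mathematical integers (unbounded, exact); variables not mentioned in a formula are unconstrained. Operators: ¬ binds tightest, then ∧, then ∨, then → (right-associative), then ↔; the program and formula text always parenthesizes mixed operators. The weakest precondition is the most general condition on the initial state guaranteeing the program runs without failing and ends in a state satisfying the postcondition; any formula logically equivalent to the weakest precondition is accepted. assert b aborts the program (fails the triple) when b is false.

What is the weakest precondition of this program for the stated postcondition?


Working backward. After the program, the postcondition m + cnt - 9 ≥ cnt ∧ m - 3 ≤ x + 5 must hold; in canonical form it is m ≥ 9 ∧ m ≤ x + 8.
Before x := 2*x + 8: m ≥ 9 ∧ m ≤ 2*x + 16
Before m := m: m ≥ 9 ∧ m ≤ 2*x + 16
Before skip: m ≥ 9 ∧ m ≤ 2*x + 16
Before assert 3*m + 2 ≤ 2*cnt + cnt: 3*m ≤ 3*cnt - 2 ∧ m ≥ 9 ∧ m ≤ 2*x + 16
Answer: WP = 3*m ≤ 3*cnt - 2 ∧ m ≥ 9 ∧ m ≤ 2*x + 16


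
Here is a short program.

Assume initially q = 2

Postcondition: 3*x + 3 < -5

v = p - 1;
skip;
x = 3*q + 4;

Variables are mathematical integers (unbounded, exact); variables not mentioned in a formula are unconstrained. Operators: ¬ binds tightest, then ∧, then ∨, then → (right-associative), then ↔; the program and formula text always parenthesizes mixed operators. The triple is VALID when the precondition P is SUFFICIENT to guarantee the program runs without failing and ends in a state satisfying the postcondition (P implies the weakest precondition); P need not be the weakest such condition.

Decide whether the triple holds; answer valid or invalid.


Working backward. After the program, the postcondition 3*x + 3 < -5 must hold; in canonical form it is 3*x < -8.
Before x := 3*q + 4: 9*q < -20
Before skip: 9*q < -20
Before v := p - 1: 9*q < -20
The weakest precondition is 9*q < -20.
Check whether q = 2 implies it.
Countermodel: at the initial state q = 2, the precondition holds but the weakest precondition fails.
Answer: invalid


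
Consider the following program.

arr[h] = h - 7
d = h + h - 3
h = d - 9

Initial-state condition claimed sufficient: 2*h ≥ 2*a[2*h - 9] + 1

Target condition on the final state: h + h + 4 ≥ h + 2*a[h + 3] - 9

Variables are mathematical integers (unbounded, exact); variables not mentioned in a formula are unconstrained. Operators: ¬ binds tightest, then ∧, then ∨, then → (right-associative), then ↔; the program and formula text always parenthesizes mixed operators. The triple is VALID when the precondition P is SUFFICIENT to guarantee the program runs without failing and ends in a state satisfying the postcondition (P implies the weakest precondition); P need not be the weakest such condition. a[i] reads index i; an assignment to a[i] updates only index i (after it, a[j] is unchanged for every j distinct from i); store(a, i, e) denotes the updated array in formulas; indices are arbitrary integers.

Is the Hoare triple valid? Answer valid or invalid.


Working backward. After the program, the postcondition h + h + 4 ≥ h + 2*a[h + 3] - 9 must hold; in canonical form it is h ≥ 2*a[h + 3] - 13.
Before h := d - 9: d ≥ 2*a[d - 6] - 4
Before d := h + h - 3: 2*h ≥ 2*a[2*h - 9] - 1
Before arr[h] := h - 7: 2*h ≥ 2*a[2*h - 9] - 1
The weakest precondition is 2*h ≥ 2*a[2*h - 9] - 1.
Check whether 2*h ≥ 2*a[2*h - 9] + 1 implies it.
Every state satisfying the precondition satisfies the weakest precondition: the implication holds.
Answer: valid


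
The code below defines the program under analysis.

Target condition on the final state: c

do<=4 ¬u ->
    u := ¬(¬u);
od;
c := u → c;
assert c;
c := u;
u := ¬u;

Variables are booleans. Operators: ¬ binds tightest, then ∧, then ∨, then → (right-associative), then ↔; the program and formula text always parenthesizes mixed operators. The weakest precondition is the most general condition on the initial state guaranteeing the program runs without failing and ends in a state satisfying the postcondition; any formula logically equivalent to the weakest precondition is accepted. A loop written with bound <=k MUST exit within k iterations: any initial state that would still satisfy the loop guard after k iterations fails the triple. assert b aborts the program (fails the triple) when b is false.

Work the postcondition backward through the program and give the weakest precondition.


Working backward. After the program, c must hold.
Before u := ¬u: c
Before c := u: u
Before assert c: c ∧ u
Before c := u → c: (u → c) ∧ u
Before the loop (bound <=4), unroll the exhaustion recursion (WP_0 = exit-now case; WP_j = one more guarded iteration, up to j = 4):
  WP_0: u ∧ (u → c)
  WP_1: ((¬u) → (u ∧ (u → c))) ∧ (u → ((u → c) ∧ u))
  WP_2: ((¬u) → (((¬u) → (u ∧ (u → c))) ∧ (u → ((u → c) ∧ u)))) ∧ (u → ((u → c) ∧ u))
  WP_3: ((¬u) → (((¬u) → (((¬u) → (u ∧ (u → c))) ∧ (u → ((u → c) ∧ u)))) ∧ (u → ((u → c) ∧ u)))) ∧ (u → ((u → c) ∧ u))
  WP_4: ((¬u) → (((¬u) → (((¬u) → (((¬u) → (u ∧ (u → c))) ∧ (u → ((u → c) ∧ u)))) ∧ (u → ((u → c) ∧ u)))) ∧ (u → ((u → c) ∧ u)))) ∧ (u → ((u → c) ∧ u))
So before the loop: ((¬u) → (((¬u) → (((¬u) → (((¬u) → (u ∧ (u → c))) ∧ (u → ((u → c) ∧ u)))) ∧ (u → ((u → c) ∧ u)))) ∧ (u → ((u → c) ∧ u)))) ∧ (u → ((u → c) ∧ u))
Answer: WP = ((¬u) → (((¬u) → (((¬u) → (((¬u) → (u ∧ (u → c))) ∧ (u → ((u → c) ∧ u)))) ∧ (u → ((u → c) ∧ u)))) ∧ (u → ((u → c) ∧ u)))) ∧ (u → ((u → c) ∧ u))


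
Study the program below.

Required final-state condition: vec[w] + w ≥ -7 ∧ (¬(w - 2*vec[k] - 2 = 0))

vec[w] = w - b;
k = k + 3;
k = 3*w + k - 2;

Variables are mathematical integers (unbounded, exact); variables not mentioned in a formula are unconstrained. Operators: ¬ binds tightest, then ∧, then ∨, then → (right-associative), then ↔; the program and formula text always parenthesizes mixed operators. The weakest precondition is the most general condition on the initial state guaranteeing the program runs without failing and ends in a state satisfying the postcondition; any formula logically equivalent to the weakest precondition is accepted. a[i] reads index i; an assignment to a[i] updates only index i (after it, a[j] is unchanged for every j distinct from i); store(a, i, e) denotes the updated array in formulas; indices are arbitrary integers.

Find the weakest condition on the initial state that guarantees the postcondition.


Working backward. After the program, the postcondition vec[w] + w ≥ -7 ∧ (¬(w - 2*vec[k] - 2 = 0)) must hold; in canonical form it is vec[w] + w ≥ -7 ∧ (¬(w = 2*vec[k] + 2)).
Before k := 3*w + k - 2: vec[w] + w ≥ -7 ∧ (¬(w = 2*vec[k + 3*w - 2] + 2))
Before k := k + 3: vec[w] + w ≥ -7 ∧ (¬(w = 2*vec[k + 3*w + 1] + 2))
Before vec[w] := w - b: store(vec, w, -b + w)[w] + w ≥ -7 ∧ (¬(w = 2*store(vec, w, -b + w)[k + 3*w + 1] + 2))
Answer: WP = store(vec, w, -b + w)[w] + w ≥ -7 ∧ (¬(w = 2*store(vec, w, -b + w)[k + 3*w + 1] + 2))


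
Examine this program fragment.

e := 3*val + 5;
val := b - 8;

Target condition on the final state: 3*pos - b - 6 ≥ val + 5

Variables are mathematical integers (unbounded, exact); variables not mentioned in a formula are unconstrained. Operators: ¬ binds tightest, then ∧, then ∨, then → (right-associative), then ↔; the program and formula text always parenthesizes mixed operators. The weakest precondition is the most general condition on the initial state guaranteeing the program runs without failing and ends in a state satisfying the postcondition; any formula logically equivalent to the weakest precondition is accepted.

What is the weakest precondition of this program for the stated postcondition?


Working backward. After the program, the postcondition 3*pos - b - 6 ≥ val + 5 must hold; in canonical form it is 3*pos ≥ b + val + 11.
Before val := b - 8: 3*pos ≥ 2*b + 3
Before e := 3*val + 5: 3*pos ≥ 2*b + 3
Answer: WP = 3*pos ≥ 2*b + 3


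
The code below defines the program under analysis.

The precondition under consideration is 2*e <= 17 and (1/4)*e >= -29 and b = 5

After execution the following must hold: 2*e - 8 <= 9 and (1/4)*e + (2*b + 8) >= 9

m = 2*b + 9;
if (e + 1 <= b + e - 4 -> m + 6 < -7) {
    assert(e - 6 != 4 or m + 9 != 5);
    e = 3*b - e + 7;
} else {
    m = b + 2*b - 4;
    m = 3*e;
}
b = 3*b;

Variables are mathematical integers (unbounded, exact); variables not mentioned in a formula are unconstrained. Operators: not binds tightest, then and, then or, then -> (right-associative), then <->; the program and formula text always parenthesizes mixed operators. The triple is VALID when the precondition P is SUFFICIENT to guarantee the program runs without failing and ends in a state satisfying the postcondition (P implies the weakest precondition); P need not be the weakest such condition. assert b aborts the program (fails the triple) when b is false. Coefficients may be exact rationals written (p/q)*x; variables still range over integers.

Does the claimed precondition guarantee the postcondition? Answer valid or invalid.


Working backward. After the program, the postcondition 2*e - 8 <= 9 and (1/4)*e + (2*b + 8) >= 9 must hold; in canonical form it is 2*e <= 17 and 2*b + (1/4)*e >= 1.
Before b := 3*b: 2*e <= 17 and 6*b + (1/4)*e >= 1
Then branch requires (e != 10 or m != -4) and 6*b <= 2*e + 3 and (27/4)*b >= (1/4)*e - 3/4; else branch requires 2*e <= 17 and 6*b + (1/4)*e >= 1.
Before the if: ((b >= 5 -> m < -13) -> ((e != 10 or m != -4) and 6*b <= 2*e + 3 and (27/4)*b >= (1/4)*e - 3/4)) and ((not (b >= 5 -> m < -13)) -> (2*e <= 17 and 6*b + (1/4)*e >= 1))
Before m := 2*b + 9: ((b >= 5 -> 2*b < -22) -> ((e != 10 or 2*b != -13) and 6*b <= 2*e + 3 and (27/4)*b >= (1/4)*e - 3/4)) and ((not (b >= 5 -> 2*b < -22)) -> (2*e <= 17 and 6*b + (1/4)*e >= 1))
The weakest precondition is ((b >= 5 -> 2*b < -22) -> ((e != 10 or 2*b != -13) and 6*b <= 2*e + 3 and (27/4)*b >= (1/4)*e - 3/4)) and ((not (b >= 5 -> 2*b < -22)) -> (2*e <= 17 and 6*b + (1/4)*e >= 1)).
Check whether 2*e <= 17 and (1/4)*e >= -29 and b = 5 implies it.
Every state satisfying the precondition satisfies the weakest precondition: the implication holds.
Answer: valid


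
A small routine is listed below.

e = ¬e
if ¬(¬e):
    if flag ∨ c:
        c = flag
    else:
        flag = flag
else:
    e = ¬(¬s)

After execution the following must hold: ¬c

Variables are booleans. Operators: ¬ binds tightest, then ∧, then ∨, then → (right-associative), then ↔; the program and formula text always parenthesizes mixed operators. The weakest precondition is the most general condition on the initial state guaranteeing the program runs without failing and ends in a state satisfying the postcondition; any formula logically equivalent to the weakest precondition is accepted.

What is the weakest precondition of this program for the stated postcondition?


Working backward. After the program, ¬c must hold.
Then branch requires ((flag ∨ c) → (¬flag)) ∧ ((¬(flag ∨ c)) → (¬c)); else branch requires ¬c.
Before the if: (e → (((flag ∨ c) → (¬flag)) ∧ ((¬(flag ∨ c)) → (¬c)))) ∧ ((¬e) → (¬c))
Before e := ¬e: ((¬e) → (((flag ∨ c) → (¬flag)) ∧ ((¬(flag ∨ c)) → (¬c)))) ∧ (e → (¬c))
Answer: WP = ((¬e) → (((flag ∨ c) → (¬flag)) ∧ ((¬(flag ∨ c)) → (¬c)))) ∧ (e → (¬c))


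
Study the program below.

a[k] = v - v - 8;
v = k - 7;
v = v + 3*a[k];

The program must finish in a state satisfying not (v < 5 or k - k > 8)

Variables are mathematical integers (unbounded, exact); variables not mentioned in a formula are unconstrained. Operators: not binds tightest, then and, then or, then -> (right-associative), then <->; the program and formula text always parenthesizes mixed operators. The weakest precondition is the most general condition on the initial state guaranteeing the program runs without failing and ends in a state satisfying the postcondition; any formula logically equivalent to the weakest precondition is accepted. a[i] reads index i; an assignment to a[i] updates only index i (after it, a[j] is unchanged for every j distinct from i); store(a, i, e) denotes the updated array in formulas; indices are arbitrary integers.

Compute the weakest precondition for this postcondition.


Working backward. After the program, the postcondition not (v < 5 or k - k > 8) must hold; in canonical form it is not (v < 5).
Before v := v + 3*a[k]: not (3*a[k] + v < 5)
Before v := k - 7: not (3*a[k] + k < 12)
Before a[k] := v - v - 8: not (3*store(a, k, -8)[k] + k < 12)
Answer: WP = not (3*store(a, k, -8)[k] + k < 12)


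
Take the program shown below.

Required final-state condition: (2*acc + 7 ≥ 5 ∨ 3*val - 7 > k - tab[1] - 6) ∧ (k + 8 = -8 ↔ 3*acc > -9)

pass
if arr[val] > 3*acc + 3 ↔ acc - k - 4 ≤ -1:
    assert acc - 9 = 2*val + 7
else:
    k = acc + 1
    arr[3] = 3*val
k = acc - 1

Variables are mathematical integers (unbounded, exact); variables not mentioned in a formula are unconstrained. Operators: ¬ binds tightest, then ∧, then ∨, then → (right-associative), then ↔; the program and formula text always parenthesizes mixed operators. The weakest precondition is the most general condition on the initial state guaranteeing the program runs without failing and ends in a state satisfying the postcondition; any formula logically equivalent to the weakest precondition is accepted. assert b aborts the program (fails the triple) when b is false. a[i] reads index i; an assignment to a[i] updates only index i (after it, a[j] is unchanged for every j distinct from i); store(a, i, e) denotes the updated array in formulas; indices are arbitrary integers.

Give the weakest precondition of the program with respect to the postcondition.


Working backward. After the program, the postcondition (2*acc + 7 ≥ 5 ∨ 3*val - 7 > k - tab[1] - 6) ∧ (k + 8 = -8 ↔ 3*acc > -9) must hold; in canonical form it is (2*acc ≥ -2 ∨ tab[1] + 3*val > k + 1) ∧ (k = -16 ↔ 3*acc > -9).
Before k := acc - 1: (2*acc ≥ -2 ∨ tab[1] + 3*val > acc) ∧ (acc = -15 ↔ 3*acc > -9)
Then branch requires acc = 2*val + 16 ∧ (2*acc ≥ -2 ∨ tab[1] + 3*val > acc) ∧ (acc = -15 ↔ 3*acc > -9); else branch requires (2*acc ≥ -2 ∨ tab[1] + 3*val > acc) ∧ (acc = -15 ↔ 3*acc > -9).
Before the if: ((arr[val] > 3*acc + 3 ↔ acc ≤ k + 3) → (acc = 2*val + 16 ∧ (2*acc ≥ -2 ∨ tab[1] + 3*val > acc) ∧ (acc = -15 ↔ 3*acc > -9))) ∧ ((¬(arr[val] > 3*acc + 3 ↔ acc ≤ k + 3)) → ((2*acc ≥ -2 ∨ tab[1] + 3*val > acc) ∧ (acc = -15 ↔ 3*acc > -9)))
Before skip: ((arr[val] > 3*acc + 3 ↔ acc ≤ k + 3) → (acc = 2*val + 16 ∧ (2*acc ≥ -2 ∨ tab[1] + 3*val > acc) ∧ (acc = -15 ↔ 3*acc > -9))) ∧ ((¬(arr[val] > 3*acc + 3 ↔ acc ≤ k + 3)) → ((2*acc ≥ -2 ∨ tab[1] + 3*val > acc) ∧ (acc = -15 ↔ 3*acc > -9)))
Answer: WP = ((arr[val] > 3*acc + 3 ↔ acc ≤ k + 3) → (acc = 2*val + 16 ∧ (2*acc ≥ -2 ∨ tab[1] + 3*val > acc) ∧ (acc = -15 ↔ 3*acc > -9))) ∧ ((¬(arr[val] > 3*acc + 3 ↔ acc ≤ k + 3)) → ((2*acc ≥ -2 ∨ tab[1] + 3*val > acc) ∧ (acc = -15 ↔ 3*acc > -9)))


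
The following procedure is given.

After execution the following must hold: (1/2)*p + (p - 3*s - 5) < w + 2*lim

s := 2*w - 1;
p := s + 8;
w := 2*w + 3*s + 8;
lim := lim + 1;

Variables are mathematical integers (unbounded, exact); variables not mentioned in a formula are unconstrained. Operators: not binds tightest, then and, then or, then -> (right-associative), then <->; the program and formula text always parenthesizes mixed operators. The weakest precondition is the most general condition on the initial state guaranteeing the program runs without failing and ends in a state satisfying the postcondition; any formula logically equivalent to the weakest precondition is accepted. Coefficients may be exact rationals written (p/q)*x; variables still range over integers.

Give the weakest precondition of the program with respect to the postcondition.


Working backward. After the program, the postcondition (1/2)*p + (p - 3*s - 5) < w + 2*lim must hold; in canonical form it is (3/2)*p < 2*lim + 3*s + w + 5.
Before lim := lim + 1: (3/2)*p < 2*lim + 3*s + w + 7
Before w := 2*w + 3*s + 8: (3/2)*p < 2*lim + 6*s + 2*w + 15
Before p := s + 8: 2*lim + (9/2)*s + 2*w > -3
Before s := 2*w - 1: 2*lim + 11*w > 3/2
Answer: WP = 2*lim + 11*w > 3/2


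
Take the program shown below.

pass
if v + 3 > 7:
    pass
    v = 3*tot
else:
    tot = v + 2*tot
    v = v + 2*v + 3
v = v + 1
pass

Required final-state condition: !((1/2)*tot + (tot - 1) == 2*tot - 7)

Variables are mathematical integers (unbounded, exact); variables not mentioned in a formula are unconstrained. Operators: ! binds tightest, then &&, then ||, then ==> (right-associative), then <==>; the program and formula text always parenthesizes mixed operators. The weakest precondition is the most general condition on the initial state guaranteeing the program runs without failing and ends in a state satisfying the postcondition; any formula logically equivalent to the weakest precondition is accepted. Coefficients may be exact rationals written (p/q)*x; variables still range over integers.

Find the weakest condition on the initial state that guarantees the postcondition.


Working backward. After the program, the postcondition !((1/2)*tot + (tot - 1) == 2*tot - 7) must hold; in canonical form it is !((1/2)*tot == 6).
Before skip: !((1/2)*tot == 6)
Before v := v + 1: !((1/2)*tot == 6)
Then branch requires !((1/2)*tot == 6); else branch requires !(tot + (1/2)*v == 6).
Before the if: (v > 4 ==> (!((1/2)*tot == 6))) && ((!(v > 4)) ==> (!(tot + (1/2)*v == 6)))
Before skip: (v > 4 ==> (!((1/2)*tot == 6))) && ((!(v > 4)) ==> (!(tot + (1/2)*v == 6)))
Answer: WP = (v > 4 ==> (!((1/2)*tot == 6))) && ((!(v > 4)) ==> (!(tot + (1/2)*v == 6)))


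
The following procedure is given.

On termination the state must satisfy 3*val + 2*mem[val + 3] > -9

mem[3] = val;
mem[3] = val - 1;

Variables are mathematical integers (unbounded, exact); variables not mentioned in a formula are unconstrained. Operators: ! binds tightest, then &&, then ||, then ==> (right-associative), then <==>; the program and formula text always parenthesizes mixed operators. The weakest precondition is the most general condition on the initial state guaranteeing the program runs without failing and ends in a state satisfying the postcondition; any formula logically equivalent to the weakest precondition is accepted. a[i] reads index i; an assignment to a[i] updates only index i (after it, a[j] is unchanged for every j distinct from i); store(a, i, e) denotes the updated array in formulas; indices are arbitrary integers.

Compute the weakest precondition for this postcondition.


Working backward. After the program, the postcondition 3*val + 2*mem[val + 3] > -9 must hold; in canonical form it is 2*mem[val + 3] + 3*val > -9.
Before mem[3] := val - 1: 2*store(mem, 3, val - 1)[val + 3] + 3*val > -9
Before mem[3] := val: 2*store(store(mem, 3, val), 3, val - 1)[val + 3] + 3*val > -9
Answer: WP = 2*store(store(mem, 3, val), 3, val - 1)[val + 3] + 3*val > -9


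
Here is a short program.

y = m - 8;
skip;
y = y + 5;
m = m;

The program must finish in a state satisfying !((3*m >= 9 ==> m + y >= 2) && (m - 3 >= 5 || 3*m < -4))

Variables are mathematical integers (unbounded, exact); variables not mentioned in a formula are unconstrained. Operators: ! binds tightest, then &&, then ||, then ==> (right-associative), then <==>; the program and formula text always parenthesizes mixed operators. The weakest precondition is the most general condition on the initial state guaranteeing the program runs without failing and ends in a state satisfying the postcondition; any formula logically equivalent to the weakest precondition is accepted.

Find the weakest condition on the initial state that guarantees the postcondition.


Working backward. After the program, the postcondition !((3*m >= 9 ==> m + y >= 2) && (m - 3 >= 5 || 3*m < -4)) must hold; in canonical form it is !((3*m >= 9 ==> m + y >= 2) && (m >= 8 || 3*m < -4)).
Before m := m: !((3*m >= 9 ==> m + y >= 2) && (m >= 8 || 3*m < -4))
Before y := y + 5: !((3*m >= 9 ==> m + y >= -3) && (m >= 8 || 3*m < -4))
Before skip: !((3*m >= 9 ==> m + y >= -3) && (m >= 8 || 3*m < -4))
Before y := m - 8: !((3*m >= 9 ==> 2*m >= 5) && (m >= 8 || 3*m < -4))
Answer: WP = !((3*m >= 9 ==> 2*m >= 5) && (m >= 8 || 3*m < -4))


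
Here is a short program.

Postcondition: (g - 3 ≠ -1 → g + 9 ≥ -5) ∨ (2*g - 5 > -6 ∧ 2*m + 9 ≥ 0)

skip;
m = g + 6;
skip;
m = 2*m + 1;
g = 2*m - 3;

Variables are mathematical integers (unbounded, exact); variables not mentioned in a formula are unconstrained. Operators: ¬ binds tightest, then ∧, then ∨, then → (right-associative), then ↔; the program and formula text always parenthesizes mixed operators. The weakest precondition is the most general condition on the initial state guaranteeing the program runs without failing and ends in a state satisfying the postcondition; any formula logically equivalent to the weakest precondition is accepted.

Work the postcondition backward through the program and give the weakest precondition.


Working backward. After the program, the postcondition (g - 3 ≠ -1 → g + 9 ≥ -5) ∨ (2*g - 5 > -6 ∧ 2*m + 9 ≥ 0) must hold; in canonical form it is (g ≠ 2 → g ≥ -14) ∨ (2*g > -1 ∧ 2*m ≥ -9).
Before g := 2*m - 3: (2*m ≠ 5 → 2*m ≥ -11) ∨ (4*m > 5 ∧ 2*m ≥ -9)
Before m := 2*m + 1: (4*m ≠ 3 → 4*m ≥ -13) ∨ (8*m > 1 ∧ 4*m ≥ -11)
Before skip: (4*m ≠ 3 → 4*m ≥ -13) ∨ (8*m > 1 ∧ 4*m ≥ -11)
Before m := g + 6: (4*g ≠ -21 → 4*g ≥ -37) ∨ (8*g > -47 ∧ 4*g ≥ -35)
Before skip: (4*g ≠ -21 → 4*g ≥ -37) ∨ (8*g > -47 ∧ 4*g ≥ -35)
Answer: WP = (4*g ≠ -21 → 4*g ≥ -37) ∨ (8*g > -47 ∧ 4*g ≥ -35)


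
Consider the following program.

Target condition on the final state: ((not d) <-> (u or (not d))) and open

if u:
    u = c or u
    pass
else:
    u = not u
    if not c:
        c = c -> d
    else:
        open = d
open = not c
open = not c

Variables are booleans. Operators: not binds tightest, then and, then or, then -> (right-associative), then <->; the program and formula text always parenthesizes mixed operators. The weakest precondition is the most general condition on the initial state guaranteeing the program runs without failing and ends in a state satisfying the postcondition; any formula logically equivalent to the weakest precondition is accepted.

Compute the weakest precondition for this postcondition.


Working backward. After the program, ((not d) <-> (u or (not d))) and open must hold.
Before open := not c: ((not d) <-> (u or (not d))) and (not c)
Before open := not c: ((not d) <-> (u or (not d))) and (not c)
Then branch requires ((not d) <-> (c or u or (not d))) and (not c); else branch requires ((not c) -> (((not d) <-> ((not u) or (not d))) and (not (c -> d)))) and (c -> (((not d) <-> ((not u) or (not d))) and (not c))).
Before the if: (u -> (((not d) <-> (c or u or (not d))) and (not c))) and ((not u) -> (((not c) -> (((not d) <-> ((not u) or (not d))) and (not (c -> d)))) and (c -> (((not d) <-> ((not u) or (not d))) and (not c)))))
Answer: WP = (u -> (((not d) <-> (c or u or (not d))) and (not c))) and ((not u) -> (((not c) -> (((not d) <-> ((not u) or (not d))) and (not (c -> d)))) and (c -> (((not d) <-> ((not u) or (not d))) and (not c)))))


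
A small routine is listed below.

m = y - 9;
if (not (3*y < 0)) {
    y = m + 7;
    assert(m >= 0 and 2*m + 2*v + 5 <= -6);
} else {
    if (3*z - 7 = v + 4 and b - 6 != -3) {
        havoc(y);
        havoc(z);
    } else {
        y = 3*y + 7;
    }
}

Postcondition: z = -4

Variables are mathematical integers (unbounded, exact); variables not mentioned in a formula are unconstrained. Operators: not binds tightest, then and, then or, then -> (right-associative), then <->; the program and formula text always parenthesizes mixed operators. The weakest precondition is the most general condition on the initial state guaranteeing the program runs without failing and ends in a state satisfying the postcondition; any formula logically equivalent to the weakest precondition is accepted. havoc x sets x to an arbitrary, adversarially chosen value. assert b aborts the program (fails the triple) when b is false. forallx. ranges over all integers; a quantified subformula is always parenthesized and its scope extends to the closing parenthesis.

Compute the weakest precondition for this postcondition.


Working backward. After the program, z = -4 must hold.
Then branch requires m >= 0 and 2*m + 2*v <= -11 and z = -4; else branch requires ((3*z = v + 11 and b != 3) -> (forall z_1. z_1 = -4)) and ((not (3*z = v + 11 and b != 3)) -> z = -4).
Before the if: ((not (3*y < 0)) -> (m >= 0 and 2*m + 2*v <= -11 and z = -4)) and (3*y < 0 -> (((3*z = v + 11 and b != 3) -> (forall z_1. z_1 = -4)) and ((not (3*z = v + 11 and b != 3)) -> z = -4)))
Before m := y - 9: ((not (3*y < 0)) -> (y >= 9 and 2*v + 2*y <= 7 and z = -4)) and (3*y < 0 -> (((3*z = v + 11 and b != 3) -> (forall z_1. z_1 = -4)) and ((not (3*z = v + 11 and b != 3)) -> z = -4)))
Answer: WP = ((not (3*y < 0)) -> (y >= 9 and 2*v + 2*y <= 7 and z = -4)) and (3*y < 0 -> (((3*z = v + 11 and b != 3) -> (forall z_1. z_1 = -4)) and ((not (3*z = v + 11 and b != 3)) -> z = -4)))


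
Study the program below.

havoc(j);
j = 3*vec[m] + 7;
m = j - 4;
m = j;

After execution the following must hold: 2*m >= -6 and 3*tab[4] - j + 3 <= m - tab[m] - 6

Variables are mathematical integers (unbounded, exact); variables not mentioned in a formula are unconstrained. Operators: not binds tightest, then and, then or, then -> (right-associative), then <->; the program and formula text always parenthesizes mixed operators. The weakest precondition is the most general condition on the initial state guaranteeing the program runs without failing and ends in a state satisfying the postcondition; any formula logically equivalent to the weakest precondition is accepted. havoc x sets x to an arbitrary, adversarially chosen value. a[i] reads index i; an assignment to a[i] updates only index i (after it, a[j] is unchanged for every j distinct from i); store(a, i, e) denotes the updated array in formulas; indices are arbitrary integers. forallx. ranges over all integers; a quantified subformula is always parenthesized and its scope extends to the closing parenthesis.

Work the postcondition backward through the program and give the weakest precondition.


Working backward. After the program, the postcondition 2*m >= -6 and 3*tab[4] - j + 3 <= m - tab[m] - 6 must hold; in canonical form it is 2*m >= -6 and 3*tab[4] + tab[m] <= j + m - 9.
Before m := j: 2*j >= -6 and 3*tab[4] + tab[j] <= 2*j - 9
Before m := j - 4: 2*j >= -6 and 3*tab[4] + tab[j] <= 2*j - 9
Before j := 3*vec[m] + 7: 6*vec[m] >= -20 and tab[3*vec[m] + 7] + 3*tab[4] <= 6*vec[m] + 5
Before havoc j: 6*vec[m] >= -20 and tab[3*vec[m] + 7] + 3*tab[4] <= 6*vec[m] + 5
Answer: WP = 6*vec[m] >= -20 and tab[3*vec[m] + 7] + 3*tab[4] <= 6*vec[m] + 5


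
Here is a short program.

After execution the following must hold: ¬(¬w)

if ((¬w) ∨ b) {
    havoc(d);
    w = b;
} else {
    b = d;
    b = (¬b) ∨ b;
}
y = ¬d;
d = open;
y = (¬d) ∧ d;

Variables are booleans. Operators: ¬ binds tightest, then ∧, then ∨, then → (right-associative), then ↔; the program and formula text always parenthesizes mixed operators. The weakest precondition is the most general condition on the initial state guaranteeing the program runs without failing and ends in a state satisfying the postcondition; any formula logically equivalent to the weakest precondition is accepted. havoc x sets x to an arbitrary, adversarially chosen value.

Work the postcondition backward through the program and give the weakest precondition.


Working backward. After the program, the postcondition ¬(¬w) must hold; in canonical form it is w.
Before y := (¬d) ∧ d: w
Before d := open: w
Before y := ¬d: w
Then branch requires b; else branch requires w.
Before the if: (((¬w) ∨ b) → b) ∧ ((¬((¬w) ∨ b)) → w)
Answer: WP = (((¬w) ∨ b) → b) ∧ ((¬((¬w) ∨ b)) → w)


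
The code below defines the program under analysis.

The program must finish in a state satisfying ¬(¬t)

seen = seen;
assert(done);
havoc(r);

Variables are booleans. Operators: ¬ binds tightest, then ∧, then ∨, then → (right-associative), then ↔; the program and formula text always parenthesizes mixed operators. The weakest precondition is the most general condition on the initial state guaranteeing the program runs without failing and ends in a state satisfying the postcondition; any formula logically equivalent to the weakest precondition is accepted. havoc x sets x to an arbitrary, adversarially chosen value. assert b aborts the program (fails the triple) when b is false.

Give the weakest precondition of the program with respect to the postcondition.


Working backward. After the program, the postcondition ¬(¬t) must hold; in canonical form it is t.
Before havoc r: t
Before assert done: done ∧ t
Before seen := seen: done ∧ t
Answer: WP = done ∧ t


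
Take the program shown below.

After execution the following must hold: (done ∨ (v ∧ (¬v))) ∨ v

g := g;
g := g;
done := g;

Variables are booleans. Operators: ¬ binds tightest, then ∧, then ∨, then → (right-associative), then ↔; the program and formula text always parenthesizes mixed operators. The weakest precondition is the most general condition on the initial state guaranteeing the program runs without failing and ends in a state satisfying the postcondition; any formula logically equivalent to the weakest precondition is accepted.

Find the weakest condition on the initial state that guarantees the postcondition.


Working backward. After the program, the postcondition (done ∨ (v ∧ (¬v))) ∨ v must hold; in canonical form it is done ∨ v.
Before done := g: g ∨ v
Before g := g: g ∨ v
Before g := g: g ∨ v
Answer: WP = g ∨ v


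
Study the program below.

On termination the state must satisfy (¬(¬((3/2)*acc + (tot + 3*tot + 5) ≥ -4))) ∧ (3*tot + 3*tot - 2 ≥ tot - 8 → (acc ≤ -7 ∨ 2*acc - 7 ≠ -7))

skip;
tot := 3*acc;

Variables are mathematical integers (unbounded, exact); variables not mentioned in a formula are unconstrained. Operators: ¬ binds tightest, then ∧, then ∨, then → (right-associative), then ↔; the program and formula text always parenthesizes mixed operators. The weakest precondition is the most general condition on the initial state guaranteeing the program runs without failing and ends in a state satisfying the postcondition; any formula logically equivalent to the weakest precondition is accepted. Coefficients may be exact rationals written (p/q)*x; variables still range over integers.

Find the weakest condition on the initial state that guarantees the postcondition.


Working backward. After the program, the postcondition (¬(¬((3/2)*acc + (tot + 3*tot + 5) ≥ -4))) ∧ (3*tot + 3*tot - 2 ≥ tot - 8 → (acc ≤ -7 ∨ 2*acc - 7 ≠ -7)) must hold; in canonical form it is (3/2)*acc + 4*tot ≥ -9 ∧ (5*tot ≥ -6 → (acc ≤ -7 ∨ 2*acc ≠ 0)).
Before tot := 3*acc: (27/2)*acc ≥ -9 ∧ (15*acc ≥ -6 → (acc ≤ -7 ∨ 2*acc ≠ 0))
Before skip: (27/2)*acc ≥ -9 ∧ (15*acc ≥ -6 → (acc ≤ -7 ∨ 2*acc ≠ 0))
Answer: WP = (27/2)*acc ≥ -9 ∧ (15*acc ≥ -6 → (acc ≤ -7 ∨ 2*acc ≠ 0))


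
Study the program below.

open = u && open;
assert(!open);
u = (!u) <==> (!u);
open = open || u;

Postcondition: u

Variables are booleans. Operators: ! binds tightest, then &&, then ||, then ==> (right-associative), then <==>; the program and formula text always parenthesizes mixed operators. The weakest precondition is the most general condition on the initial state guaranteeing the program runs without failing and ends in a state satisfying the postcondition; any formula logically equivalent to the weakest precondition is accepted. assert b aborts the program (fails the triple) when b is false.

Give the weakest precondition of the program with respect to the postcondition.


Working backward. After the program, u must hold.
Before open := open || u: u
Before u := (!u) <==> (!u): true
Before assert !open: !open
Before open := u && open: !(u && open)
Answer: WP = !(u && open)


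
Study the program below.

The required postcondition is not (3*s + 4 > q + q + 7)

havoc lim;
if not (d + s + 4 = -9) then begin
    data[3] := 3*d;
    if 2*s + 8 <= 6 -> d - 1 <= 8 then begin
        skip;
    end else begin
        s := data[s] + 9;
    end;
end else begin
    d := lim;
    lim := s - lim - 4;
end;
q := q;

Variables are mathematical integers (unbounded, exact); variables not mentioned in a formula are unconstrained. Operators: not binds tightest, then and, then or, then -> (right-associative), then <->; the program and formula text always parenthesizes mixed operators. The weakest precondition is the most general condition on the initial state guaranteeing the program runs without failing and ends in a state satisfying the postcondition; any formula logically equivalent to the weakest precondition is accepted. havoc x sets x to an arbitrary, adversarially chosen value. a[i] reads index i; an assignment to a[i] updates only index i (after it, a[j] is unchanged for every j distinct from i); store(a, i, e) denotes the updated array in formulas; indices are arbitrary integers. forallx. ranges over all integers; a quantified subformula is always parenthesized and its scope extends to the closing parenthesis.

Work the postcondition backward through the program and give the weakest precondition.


Working backward. After the program, the postcondition not (3*s + 4 > q + q + 7) must hold; in canonical form it is not (3*s > 2*q + 3).
Before q := q: not (3*s > 2*q + 3)
Then branch requires ((2*s <= -2 -> d <= 9) -> (not (3*s > 2*q + 3))) and ((not (2*s <= -2 -> d <= 9)) -> (not (3*store(data, 3, 3*d)[s] > 2*q - 24))); else branch requires not (3*s > 2*q + 3).
Before the if: ((not (d + s = -13)) -> (((2*s <= -2 -> d <= 9) -> (not (3*s > 2*q + 3))) and ((not (2*s <= -2 -> d <= 9)) -> (not (3*store(data, 3, 3*d)[s] > 2*q - 24))))) and (d + s = -13 -> (not (3*s > 2*q + 3)))
Before havoc lim: ((not (d + s = -13)) -> (((2*s <= -2 -> d <= 9) -> (not (3*s > 2*q + 3))) and ((not (2*s <= -2 -> d <= 9)) -> (not (3*store(data, 3, 3*d)[s] > 2*q - 24))))) and (d + s = -13 -> (not (3*s > 2*q + 3)))
Answer: WP = ((not (d + s = -13)) -> (((2*s <= -2 -> d <= 9) -> (not (3*s > 2*q + 3))) and ((not (2*s <= -2 -> d <= 9)) -> (not (3*store(data, 3, 3*d)[s] > 2*q - 24))))) and (d + s = -13 -> (not (3*s > 2*q + 3)))


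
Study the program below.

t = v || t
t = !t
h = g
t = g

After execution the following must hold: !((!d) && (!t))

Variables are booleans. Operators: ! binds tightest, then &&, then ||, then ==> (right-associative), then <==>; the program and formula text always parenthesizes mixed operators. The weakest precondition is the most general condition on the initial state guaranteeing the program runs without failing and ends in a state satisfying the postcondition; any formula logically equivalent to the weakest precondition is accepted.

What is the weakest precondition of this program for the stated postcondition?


Working backward. After the program, !((!d) && (!t)) must hold.
Before t := g: !((!d) && (!g))
Before h := g: !((!d) && (!g))
Before t := !t: !((!d) && (!g))
Before t := v || t: !((!d) && (!g))
Answer: WP = !((!d) && (!g))
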